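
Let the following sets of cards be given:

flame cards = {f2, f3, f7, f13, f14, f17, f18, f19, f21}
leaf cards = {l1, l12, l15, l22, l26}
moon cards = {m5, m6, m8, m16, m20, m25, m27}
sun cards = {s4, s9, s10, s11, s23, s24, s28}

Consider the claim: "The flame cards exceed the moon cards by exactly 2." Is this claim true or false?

True

flame cards: 9.
moon cards: 7.
The claim requires 9 − 7 (= 2) to equal 2, which holds.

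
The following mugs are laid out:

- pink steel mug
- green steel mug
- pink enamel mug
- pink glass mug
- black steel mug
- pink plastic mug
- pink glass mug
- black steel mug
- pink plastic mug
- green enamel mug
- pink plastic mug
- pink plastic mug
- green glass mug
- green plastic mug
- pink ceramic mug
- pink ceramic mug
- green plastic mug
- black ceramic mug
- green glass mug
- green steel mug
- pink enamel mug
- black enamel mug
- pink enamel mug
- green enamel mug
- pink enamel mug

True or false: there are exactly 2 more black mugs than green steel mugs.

|black mugs| = 4.
|green steel mugs| = 2.
The claim requires 4 − 2 (= 2) to equal 2, which holds.

True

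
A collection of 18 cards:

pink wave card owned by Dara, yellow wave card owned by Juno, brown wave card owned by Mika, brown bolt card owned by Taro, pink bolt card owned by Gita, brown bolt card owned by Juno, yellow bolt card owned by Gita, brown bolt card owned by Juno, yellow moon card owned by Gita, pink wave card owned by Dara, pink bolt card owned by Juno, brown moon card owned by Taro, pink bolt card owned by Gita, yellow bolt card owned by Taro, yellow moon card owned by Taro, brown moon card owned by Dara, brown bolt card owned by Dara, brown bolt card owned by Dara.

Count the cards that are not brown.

10

Total cards: 18; with the excluded value: 8; remaining 18 − 8 = 10.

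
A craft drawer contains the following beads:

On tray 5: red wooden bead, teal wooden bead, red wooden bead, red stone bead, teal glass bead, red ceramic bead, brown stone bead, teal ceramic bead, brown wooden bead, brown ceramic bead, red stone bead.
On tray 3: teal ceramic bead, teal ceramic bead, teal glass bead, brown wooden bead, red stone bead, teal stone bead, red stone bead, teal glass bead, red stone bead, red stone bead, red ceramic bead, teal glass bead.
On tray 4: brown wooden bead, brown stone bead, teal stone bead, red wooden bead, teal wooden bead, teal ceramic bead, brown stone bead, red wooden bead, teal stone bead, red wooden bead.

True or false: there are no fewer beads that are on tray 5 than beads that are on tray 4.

|beads on tray 5| = 11.
|beads on tray 4| = 10.
The claim requires 11 ≥ 10, which holds.

True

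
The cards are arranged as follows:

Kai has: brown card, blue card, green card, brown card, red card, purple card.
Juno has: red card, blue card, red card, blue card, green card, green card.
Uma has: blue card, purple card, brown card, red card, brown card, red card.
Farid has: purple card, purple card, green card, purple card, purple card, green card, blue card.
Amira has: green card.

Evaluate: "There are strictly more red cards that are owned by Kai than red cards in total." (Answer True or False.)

Count of red cards owned by Kai: 1.
There are 5 red cards.
The claim requires 1 > 5, which does not hold.

False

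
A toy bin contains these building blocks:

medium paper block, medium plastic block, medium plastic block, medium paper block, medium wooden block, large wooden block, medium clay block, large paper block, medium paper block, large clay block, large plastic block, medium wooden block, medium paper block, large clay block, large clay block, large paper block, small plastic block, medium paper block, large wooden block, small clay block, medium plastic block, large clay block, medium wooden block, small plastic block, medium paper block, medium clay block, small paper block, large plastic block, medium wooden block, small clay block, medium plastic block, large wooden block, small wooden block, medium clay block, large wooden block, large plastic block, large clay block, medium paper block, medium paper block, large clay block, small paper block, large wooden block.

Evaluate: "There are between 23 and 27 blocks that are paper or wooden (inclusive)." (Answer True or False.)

False

|blocks that are paper or wooden| = 22.
The claim requires 23 ≤ 22 ≤ 27, which does not hold.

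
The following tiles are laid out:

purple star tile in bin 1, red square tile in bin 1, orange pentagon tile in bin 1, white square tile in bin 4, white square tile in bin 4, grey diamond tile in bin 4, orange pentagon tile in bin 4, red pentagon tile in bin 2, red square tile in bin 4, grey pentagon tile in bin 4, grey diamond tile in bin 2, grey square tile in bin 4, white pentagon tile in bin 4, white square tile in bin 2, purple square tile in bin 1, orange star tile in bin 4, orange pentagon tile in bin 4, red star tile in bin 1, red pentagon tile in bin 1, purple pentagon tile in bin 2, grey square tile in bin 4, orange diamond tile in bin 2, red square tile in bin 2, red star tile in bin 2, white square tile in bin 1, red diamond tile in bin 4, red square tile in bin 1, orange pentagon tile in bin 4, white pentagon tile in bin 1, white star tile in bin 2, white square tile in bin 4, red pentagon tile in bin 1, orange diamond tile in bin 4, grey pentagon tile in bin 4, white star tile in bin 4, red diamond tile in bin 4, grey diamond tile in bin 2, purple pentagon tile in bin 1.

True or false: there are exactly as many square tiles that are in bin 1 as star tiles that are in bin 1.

False

There are 4 square tiles in bin 1.
There are 2 star tiles in bin 1.
The claim requires 4 = 2, which does not hold.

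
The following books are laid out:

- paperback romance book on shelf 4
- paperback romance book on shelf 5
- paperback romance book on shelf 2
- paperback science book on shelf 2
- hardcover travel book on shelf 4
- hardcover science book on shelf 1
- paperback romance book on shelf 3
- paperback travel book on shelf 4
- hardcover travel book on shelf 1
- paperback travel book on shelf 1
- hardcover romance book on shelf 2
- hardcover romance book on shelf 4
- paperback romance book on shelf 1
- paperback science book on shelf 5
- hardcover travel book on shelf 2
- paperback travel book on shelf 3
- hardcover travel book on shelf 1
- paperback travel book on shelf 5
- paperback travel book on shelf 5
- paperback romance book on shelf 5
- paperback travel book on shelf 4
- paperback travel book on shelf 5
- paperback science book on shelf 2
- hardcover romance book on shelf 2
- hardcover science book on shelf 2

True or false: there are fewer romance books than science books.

False

There are 9 romance books.
There are 5 science books.
The claim requires 9 < 5, which does not hold.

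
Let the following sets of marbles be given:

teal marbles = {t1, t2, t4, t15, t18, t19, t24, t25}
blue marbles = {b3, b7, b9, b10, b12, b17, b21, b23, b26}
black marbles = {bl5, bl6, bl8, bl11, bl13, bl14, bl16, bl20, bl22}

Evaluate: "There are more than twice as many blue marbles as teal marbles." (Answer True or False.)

|blue marbles| = 9.
|teal marbles| = 8.
The claim requires 9 > 2 × 8 = 16, which does not hold.

False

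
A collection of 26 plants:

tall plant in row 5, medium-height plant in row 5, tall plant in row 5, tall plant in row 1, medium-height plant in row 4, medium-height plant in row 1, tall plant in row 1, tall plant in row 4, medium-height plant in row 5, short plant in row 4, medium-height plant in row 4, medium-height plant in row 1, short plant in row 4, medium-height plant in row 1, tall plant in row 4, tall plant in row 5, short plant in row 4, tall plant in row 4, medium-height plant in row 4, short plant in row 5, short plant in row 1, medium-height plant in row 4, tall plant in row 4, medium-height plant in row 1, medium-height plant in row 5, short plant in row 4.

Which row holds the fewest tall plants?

Counts by row (restricted to tall plants): row 4→4, row 5→3, row 1→2.
The minimum is 2, held uniquely by row 1.

row 1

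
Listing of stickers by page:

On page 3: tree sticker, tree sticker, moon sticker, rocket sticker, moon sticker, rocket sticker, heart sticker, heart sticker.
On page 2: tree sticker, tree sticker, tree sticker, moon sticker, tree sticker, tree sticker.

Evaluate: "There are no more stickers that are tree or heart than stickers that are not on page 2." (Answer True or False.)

There are 9 stickers that are tree or heart.
There are 8 stickers that are not on page 2.
The claim requires 9 ≤ 8, which does not hold.

False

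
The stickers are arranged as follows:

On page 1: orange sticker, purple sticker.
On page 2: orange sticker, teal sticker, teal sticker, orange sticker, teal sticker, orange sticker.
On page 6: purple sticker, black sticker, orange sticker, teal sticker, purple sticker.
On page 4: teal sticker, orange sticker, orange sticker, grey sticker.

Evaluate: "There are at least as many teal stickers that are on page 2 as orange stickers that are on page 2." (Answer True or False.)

True

|teal stickers on page 2| = 3.
|orange stickers on page 2| = 3.
The claim requires 3 ≥ 3, which holds.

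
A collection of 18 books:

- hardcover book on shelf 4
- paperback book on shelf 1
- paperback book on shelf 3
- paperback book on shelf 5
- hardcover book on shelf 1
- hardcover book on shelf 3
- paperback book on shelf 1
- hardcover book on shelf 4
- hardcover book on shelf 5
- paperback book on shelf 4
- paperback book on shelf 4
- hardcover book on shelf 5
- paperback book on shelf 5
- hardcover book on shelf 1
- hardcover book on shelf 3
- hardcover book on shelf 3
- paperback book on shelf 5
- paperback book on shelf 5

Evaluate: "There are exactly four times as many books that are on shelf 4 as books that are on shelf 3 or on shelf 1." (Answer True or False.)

books on shelf 4: 4.
books on shelf 3 or on shelf 1: 8.
The claim requires 4 = 4 × 8 = 32, which does not hold.

False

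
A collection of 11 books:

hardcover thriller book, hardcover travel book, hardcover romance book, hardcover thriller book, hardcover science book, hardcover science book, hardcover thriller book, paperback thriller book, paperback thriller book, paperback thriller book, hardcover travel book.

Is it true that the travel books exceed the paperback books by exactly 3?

False

travel books: 2.
paperback books: 3.
The claim requires 2 − 3 (= -1) to equal 3, which does not hold.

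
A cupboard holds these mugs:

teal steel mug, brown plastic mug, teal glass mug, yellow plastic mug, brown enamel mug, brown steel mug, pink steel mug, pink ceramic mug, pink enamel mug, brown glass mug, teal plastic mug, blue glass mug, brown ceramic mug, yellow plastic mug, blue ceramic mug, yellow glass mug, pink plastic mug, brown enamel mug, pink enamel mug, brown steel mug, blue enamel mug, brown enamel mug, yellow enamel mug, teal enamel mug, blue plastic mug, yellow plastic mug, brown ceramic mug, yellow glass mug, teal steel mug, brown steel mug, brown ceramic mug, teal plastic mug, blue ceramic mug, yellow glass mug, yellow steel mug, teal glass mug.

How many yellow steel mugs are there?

1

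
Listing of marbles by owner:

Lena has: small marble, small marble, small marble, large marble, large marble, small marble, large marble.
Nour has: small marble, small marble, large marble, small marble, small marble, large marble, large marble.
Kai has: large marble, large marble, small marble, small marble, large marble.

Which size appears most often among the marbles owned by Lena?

Counts by size (restricted to marbles owned by Lena): small 4, large 3.
The maximum is 4, held uniquely by small.

small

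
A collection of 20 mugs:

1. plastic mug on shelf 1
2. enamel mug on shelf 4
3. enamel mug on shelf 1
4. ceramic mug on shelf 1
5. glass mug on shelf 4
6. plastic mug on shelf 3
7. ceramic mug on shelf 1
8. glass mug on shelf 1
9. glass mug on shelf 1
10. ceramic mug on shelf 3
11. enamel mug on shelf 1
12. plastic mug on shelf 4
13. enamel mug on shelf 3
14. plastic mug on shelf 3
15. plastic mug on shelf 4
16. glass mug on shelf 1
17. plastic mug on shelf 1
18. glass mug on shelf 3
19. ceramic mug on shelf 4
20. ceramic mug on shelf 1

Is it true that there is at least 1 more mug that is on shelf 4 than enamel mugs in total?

True

mugs on shelf 4: 5.
enamel mugs: 4.
The claim requires 5 − 4 = 1 ≥ 1, which holds.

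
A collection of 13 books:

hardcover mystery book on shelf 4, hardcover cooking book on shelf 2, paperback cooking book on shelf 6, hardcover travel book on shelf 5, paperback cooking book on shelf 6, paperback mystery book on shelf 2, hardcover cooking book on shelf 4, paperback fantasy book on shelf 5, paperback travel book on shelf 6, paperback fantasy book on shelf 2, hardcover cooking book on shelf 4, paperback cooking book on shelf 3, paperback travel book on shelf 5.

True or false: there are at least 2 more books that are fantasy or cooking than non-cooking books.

|books that are fantasy or cooking| = 8.
|non-cooking books| = 7.
The claim requires 8 − 7 = 1 ≥ 2, which does not hold.

False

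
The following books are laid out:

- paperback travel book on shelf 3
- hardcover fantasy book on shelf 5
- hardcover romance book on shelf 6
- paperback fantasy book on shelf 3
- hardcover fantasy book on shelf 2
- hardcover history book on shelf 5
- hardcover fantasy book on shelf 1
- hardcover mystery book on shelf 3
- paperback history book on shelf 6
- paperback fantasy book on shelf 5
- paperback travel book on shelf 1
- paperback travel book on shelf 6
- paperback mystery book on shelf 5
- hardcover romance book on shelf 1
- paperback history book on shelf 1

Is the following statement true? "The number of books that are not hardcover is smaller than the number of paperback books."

False

There are 8 books that are not hardcover.
There are 8 paperback books.
The claim requires 8 < 8, which does not hold.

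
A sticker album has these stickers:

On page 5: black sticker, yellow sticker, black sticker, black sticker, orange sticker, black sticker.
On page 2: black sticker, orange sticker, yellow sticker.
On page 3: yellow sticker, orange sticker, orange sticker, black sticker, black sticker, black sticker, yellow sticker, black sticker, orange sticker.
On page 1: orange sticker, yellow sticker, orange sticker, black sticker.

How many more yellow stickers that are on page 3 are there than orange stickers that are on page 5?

1

yellow stickers on page 3: 2.
orange stickers on page 5: 1.
2 − 1 = 1.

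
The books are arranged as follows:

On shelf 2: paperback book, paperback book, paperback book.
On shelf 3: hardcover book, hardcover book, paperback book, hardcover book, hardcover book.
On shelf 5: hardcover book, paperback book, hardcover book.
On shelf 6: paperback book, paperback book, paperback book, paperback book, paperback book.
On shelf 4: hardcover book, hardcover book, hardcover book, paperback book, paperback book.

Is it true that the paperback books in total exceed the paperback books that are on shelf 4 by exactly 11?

False

paperback books: 12.
paperback books on shelf 4: 2.
The claim requires 12 − 2 (= 10) to equal 11, which does not hold.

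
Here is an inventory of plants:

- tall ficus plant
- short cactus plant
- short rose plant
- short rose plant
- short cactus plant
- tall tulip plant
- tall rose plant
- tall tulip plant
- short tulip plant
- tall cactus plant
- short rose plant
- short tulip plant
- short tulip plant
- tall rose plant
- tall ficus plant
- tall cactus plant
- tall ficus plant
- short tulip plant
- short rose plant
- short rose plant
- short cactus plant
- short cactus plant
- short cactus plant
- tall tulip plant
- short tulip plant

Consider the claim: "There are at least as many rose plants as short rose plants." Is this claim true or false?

|rose plants| = 7.
|short rose plants| = 5.
The claim requires 7 ≥ 5, which holds.

True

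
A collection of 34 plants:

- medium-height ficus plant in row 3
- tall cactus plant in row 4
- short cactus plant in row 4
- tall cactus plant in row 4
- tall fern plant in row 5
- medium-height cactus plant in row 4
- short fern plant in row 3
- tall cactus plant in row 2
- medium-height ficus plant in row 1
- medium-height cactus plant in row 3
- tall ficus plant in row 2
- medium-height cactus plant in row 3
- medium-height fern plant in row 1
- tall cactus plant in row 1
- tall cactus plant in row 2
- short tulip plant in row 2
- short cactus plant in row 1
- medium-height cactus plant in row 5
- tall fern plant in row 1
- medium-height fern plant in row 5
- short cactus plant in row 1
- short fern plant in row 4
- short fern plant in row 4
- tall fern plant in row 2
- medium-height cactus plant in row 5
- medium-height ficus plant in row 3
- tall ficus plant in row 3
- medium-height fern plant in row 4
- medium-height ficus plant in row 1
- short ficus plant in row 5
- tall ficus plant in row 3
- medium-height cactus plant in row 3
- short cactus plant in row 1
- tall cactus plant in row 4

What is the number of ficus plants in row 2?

1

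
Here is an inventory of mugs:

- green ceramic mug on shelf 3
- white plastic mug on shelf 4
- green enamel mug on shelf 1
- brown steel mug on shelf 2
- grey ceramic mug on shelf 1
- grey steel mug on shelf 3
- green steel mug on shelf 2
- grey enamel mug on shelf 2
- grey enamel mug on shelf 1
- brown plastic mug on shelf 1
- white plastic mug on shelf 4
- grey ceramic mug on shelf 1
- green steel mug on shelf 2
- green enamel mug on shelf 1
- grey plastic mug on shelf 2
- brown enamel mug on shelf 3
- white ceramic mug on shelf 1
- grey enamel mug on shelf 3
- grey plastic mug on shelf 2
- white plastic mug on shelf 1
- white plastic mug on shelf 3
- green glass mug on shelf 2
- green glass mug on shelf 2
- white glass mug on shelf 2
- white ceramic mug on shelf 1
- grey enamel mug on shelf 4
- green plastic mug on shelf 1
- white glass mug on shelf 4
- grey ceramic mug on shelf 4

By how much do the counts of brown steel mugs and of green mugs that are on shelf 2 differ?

brown steel mugs: 1. green mugs on shelf 2: 4.
|1 − 4| = 4 − 1 = 3.

3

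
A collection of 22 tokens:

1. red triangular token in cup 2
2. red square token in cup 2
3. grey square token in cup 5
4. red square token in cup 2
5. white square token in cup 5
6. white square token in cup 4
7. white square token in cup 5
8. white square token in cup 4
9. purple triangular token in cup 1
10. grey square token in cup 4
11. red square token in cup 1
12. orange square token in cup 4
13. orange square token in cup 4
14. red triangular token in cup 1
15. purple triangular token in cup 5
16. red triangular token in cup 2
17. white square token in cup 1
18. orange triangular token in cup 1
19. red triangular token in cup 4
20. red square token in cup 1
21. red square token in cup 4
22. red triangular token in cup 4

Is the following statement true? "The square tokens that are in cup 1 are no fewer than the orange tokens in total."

True

|square tokens in cup 1| = 3.
|orange tokens| = 3.
The claim requires 3 ≥ 3, which holds.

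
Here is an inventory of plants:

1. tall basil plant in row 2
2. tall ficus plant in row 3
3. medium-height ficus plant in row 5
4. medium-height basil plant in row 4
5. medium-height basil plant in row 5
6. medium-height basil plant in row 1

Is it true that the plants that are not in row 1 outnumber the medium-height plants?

There are 5 plants that are not in row 1.
There are 4 medium-height plants.
The claim requires 5 > 4, which holds.

True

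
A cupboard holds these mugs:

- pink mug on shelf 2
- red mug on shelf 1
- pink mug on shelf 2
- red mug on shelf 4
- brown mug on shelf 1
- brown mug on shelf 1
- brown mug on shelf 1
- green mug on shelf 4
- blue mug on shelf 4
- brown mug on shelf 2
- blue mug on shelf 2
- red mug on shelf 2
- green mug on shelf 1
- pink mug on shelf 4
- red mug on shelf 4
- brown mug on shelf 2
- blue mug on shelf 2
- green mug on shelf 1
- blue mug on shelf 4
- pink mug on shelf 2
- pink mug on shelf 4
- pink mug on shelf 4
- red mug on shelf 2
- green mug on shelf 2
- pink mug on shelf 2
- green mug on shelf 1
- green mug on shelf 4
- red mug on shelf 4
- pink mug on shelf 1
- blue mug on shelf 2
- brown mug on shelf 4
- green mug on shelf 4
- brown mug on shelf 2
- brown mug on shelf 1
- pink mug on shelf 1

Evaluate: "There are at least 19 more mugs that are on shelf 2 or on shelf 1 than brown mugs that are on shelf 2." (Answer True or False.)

mugs on shelf 2 or on shelf 1: 23.
brown mugs on shelf 2: 3.
The claim requires 23 − 3 = 20 ≥ 19, which holds.

True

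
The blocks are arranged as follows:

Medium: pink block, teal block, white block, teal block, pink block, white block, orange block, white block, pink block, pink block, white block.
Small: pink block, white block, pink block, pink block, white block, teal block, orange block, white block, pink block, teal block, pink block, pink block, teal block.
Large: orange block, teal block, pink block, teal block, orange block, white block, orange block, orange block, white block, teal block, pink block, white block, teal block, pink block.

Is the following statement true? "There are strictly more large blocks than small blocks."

large blocks: 14.
small blocks: 13.
The claim requires 14 > 13, which holds.

True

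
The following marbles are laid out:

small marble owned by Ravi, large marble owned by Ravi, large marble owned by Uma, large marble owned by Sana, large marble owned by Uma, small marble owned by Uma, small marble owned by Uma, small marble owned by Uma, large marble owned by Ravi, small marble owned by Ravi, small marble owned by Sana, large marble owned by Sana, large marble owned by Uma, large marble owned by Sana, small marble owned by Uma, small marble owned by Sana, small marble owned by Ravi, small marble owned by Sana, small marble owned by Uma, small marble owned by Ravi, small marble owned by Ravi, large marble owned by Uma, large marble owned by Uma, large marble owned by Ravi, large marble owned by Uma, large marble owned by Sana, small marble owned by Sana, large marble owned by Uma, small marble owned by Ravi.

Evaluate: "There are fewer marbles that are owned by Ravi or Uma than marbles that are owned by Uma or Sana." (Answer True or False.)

|marbles owned by Ravi or Uma| = 21.
|marbles owned by Uma or Sana| = 20.
The claim requires 21 < 20, which does not hold.

False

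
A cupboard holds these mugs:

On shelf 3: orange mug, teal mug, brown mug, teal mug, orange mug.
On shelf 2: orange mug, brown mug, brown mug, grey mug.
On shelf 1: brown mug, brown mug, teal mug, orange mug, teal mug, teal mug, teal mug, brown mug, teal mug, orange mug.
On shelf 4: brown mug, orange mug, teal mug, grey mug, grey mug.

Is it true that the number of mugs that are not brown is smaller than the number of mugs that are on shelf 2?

False

|mugs that are not brown| = 17.
|mugs on shelf 2| = 4.
The claim requires 17 < 4, which does not hold.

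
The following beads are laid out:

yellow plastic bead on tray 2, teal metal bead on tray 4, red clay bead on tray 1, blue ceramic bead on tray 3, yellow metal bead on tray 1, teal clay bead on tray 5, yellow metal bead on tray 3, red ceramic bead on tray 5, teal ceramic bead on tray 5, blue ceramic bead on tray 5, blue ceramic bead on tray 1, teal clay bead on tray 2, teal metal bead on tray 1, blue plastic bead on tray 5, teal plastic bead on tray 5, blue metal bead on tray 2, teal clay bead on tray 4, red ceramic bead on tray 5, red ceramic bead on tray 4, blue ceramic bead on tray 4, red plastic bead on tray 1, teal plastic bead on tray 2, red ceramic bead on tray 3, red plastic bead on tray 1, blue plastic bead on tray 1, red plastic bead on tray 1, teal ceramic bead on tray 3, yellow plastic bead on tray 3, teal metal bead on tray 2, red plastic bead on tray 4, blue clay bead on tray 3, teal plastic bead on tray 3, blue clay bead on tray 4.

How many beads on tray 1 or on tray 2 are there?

on tray 1: 8; on tray 2: 5; together 8 + 5 = 13.

13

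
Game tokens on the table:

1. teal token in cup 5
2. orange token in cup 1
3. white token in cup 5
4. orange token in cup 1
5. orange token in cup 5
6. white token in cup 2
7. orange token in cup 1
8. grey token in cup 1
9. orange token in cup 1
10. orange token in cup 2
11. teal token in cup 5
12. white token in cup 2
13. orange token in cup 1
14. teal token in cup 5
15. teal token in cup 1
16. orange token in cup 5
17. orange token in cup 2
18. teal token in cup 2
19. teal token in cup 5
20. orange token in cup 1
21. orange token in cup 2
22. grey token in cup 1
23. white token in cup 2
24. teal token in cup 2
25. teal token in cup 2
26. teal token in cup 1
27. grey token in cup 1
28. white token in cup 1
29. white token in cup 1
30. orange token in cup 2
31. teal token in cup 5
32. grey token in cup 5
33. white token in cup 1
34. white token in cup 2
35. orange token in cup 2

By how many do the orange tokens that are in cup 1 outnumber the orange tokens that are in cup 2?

1

orange tokens in cup 1: 6.
orange tokens in cup 2: 5.
6 − 5 = 1.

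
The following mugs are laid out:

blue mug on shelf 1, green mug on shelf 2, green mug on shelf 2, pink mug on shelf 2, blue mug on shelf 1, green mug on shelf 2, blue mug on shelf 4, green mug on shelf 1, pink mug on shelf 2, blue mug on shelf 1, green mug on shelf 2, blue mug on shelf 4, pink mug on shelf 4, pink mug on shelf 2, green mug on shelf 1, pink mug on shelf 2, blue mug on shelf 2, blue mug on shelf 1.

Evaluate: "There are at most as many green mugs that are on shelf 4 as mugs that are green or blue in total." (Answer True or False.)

True

green mugs on shelf 4: 0.
mugs that are green or blue: 13.
The claim requires 0 ≤ 13, which holds.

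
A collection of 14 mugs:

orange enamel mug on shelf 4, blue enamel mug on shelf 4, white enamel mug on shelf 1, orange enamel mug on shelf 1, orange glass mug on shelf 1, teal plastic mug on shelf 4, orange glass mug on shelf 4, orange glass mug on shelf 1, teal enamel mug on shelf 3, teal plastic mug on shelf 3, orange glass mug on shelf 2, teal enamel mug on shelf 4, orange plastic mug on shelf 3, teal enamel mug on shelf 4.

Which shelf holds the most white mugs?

shelf 1

Counts by shelf (restricted to white mugs): shelf 1→1, shelf 3→0, shelf 2→0, shelf 4→0.
The maximum is 1, held uniquely by shelf 1.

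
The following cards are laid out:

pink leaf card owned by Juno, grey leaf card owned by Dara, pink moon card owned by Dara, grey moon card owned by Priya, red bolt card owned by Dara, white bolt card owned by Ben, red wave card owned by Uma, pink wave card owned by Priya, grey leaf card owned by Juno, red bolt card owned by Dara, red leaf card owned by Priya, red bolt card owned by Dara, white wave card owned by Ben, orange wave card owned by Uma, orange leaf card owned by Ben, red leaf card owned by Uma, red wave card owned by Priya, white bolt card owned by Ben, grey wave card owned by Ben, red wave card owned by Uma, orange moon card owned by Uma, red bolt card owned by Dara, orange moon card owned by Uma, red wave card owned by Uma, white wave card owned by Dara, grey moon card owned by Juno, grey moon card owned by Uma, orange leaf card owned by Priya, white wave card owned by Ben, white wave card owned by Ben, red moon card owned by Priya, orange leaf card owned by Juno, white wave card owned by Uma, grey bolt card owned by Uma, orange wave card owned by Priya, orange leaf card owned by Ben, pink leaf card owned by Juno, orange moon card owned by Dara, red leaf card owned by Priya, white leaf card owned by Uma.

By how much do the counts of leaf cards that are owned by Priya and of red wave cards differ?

1

leaf cards owned by Priya: 3. red wave cards: 4.
|3 − 4| = 4 − 3 = 1.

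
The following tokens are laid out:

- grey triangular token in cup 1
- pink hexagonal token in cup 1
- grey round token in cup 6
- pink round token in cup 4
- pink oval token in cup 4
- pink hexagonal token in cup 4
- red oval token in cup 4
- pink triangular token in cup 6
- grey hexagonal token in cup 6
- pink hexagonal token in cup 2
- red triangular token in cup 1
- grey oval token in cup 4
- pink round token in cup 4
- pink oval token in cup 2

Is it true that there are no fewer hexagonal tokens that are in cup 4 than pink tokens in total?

hexagonal tokens in cup 4: 1.
pink tokens: 8.
The claim requires 1 ≥ 8, which does not hold.

False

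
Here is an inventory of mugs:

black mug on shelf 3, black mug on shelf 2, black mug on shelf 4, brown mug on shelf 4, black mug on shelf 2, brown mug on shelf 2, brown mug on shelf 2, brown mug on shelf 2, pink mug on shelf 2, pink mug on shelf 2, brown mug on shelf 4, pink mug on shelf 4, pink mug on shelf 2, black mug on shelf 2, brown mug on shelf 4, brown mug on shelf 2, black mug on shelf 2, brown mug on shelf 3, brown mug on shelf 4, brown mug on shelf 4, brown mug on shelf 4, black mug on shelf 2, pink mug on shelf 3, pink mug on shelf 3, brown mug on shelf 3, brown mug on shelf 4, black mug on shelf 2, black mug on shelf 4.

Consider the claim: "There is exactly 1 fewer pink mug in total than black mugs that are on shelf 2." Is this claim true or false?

False

pink mugs: 6.
black mugs on shelf 2: 6.
The claim requires 6 − 6 (= 0) to equal 1, which does not hold.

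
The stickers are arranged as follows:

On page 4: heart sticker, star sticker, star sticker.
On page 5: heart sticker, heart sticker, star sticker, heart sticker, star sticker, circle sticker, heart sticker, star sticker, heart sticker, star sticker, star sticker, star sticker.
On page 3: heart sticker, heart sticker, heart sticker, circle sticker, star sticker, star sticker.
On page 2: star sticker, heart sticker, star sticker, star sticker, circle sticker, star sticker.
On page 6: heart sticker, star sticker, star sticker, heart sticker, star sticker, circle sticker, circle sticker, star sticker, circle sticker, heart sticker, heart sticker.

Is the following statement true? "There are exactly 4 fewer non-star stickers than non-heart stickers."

True

There are 20 non-star stickers.
There are 24 non-heart stickers.
The claim requires 24 − 20 (= 4) to equal 4, which holds.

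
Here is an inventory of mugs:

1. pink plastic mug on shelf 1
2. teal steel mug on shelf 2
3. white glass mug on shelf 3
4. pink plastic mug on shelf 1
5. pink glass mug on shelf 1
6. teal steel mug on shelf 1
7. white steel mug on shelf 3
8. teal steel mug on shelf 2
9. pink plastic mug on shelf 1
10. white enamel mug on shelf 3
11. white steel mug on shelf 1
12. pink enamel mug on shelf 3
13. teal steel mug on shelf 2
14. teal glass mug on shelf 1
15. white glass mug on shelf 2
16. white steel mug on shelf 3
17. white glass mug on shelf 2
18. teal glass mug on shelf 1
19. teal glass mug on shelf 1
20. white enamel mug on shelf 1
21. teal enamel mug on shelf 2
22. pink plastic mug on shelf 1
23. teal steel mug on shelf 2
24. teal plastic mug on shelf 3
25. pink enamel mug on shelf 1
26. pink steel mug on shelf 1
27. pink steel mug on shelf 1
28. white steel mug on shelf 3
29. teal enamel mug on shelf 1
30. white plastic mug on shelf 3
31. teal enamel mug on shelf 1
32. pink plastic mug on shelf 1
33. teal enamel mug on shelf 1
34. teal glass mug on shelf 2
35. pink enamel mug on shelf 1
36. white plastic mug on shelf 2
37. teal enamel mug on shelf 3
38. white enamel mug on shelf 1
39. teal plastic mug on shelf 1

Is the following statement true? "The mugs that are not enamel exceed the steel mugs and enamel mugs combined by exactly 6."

mugs that are not enamel: 28.
steel mugs: 11; enamel mugs: 11; combined: 11 + 11 = 22.
The claim requires 28 − 22 (= 6) to equal 6, which holds.

True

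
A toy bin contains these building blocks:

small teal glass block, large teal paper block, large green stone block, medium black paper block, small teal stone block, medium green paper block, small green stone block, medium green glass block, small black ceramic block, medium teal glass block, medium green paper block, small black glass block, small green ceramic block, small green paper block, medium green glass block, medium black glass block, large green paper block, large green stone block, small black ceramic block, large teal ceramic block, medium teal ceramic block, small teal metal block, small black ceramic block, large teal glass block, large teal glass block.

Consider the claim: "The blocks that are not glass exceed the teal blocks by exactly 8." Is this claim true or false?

True

blocks that are not glass: 17.
teal blocks: 9.
The claim requires 17 − 9 (= 8) to equal 8, which holds.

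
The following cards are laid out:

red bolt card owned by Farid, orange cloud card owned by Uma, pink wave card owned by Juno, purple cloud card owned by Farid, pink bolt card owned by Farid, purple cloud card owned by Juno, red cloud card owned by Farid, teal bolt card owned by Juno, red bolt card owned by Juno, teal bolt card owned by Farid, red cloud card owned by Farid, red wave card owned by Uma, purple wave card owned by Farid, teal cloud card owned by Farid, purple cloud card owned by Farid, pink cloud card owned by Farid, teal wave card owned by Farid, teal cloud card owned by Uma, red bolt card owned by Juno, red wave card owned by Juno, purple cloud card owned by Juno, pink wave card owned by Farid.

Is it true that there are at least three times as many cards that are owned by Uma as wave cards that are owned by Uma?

Count of cards owned by Uma: 3.
Count of wave cards owned by Uma: 1.
The claim requires 3 ≥ 3 × 1 = 3, which holds.

True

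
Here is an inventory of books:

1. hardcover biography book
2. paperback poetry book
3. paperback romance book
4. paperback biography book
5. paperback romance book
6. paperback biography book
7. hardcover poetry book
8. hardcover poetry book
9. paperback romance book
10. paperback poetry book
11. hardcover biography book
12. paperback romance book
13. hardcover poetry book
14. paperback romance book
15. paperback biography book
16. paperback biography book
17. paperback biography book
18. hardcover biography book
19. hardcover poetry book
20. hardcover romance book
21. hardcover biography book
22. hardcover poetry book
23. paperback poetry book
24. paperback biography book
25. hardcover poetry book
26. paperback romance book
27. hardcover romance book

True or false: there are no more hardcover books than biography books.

False

hardcover books: 12.
biography books: 10.
The claim requires 12 ≤ 10, which does not hold.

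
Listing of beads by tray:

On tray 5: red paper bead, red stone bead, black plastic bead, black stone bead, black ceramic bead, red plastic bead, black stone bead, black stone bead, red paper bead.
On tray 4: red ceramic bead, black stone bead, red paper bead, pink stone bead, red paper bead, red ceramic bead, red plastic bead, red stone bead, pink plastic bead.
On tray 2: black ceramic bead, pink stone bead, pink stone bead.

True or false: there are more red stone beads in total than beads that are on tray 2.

False

red stone beads: 2.
beads on tray 2: 3.
The claim requires 2 > 3, which does not hold.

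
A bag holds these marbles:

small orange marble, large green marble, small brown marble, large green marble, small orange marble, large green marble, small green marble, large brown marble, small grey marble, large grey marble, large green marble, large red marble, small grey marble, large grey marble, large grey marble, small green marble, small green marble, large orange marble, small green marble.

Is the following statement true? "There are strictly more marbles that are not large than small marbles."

False

There are 9 marbles that are not large.
There are 9 small marbles.
The claim requires 9 > 9, which does not hold.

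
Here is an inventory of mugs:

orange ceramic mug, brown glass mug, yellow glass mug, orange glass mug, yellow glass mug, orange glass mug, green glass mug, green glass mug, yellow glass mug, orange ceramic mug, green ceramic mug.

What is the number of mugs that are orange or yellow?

7

orange: 4; yellow: 3; together 4 + 3 = 7.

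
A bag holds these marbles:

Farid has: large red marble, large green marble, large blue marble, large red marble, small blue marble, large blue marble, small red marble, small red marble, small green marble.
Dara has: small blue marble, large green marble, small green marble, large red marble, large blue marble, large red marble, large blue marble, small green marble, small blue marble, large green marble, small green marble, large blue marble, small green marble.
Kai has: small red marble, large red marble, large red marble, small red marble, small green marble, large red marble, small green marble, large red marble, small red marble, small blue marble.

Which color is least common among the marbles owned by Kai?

Counts by color (restricted to marbles owned by Kai): red 7, green 2, blue 1.
The minimum is 1, held uniquely by blue.

blue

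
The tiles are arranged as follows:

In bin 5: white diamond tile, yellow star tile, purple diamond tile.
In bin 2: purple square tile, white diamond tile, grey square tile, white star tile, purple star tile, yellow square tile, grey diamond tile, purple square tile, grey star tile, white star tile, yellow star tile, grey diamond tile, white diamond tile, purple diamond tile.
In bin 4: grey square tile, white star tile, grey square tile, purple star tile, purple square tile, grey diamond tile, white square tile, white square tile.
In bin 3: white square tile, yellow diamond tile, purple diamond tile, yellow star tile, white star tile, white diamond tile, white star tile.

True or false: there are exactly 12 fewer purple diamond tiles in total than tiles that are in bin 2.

False

|purple diamond tiles| = 3.
|tiles in bin 2| = 14.
The claim requires 14 − 3 (= 11) to equal 12, which does not hold.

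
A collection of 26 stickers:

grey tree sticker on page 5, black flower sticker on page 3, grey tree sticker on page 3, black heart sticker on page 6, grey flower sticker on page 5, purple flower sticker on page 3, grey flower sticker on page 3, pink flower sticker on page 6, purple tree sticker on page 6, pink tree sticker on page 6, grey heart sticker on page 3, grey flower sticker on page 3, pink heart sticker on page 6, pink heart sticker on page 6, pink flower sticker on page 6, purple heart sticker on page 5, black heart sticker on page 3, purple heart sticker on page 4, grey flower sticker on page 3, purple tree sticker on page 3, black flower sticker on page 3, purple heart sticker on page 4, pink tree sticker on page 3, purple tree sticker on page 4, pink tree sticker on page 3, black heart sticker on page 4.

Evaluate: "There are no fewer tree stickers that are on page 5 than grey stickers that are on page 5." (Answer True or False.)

False

There is 1 tree sticker on page 5.
There are 2 grey stickers on page 5.
The claim requires 1 ≥ 2, which does not hold.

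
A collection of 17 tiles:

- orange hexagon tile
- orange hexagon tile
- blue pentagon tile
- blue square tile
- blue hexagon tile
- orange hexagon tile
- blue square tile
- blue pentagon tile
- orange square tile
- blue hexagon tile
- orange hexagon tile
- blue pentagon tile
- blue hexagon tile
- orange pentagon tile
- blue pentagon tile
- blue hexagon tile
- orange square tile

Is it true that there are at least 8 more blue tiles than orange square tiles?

There are 10 blue tiles.
There are 2 orange square tiles.
The claim requires 10 − 2 = 8 ≥ 8, which holds.

True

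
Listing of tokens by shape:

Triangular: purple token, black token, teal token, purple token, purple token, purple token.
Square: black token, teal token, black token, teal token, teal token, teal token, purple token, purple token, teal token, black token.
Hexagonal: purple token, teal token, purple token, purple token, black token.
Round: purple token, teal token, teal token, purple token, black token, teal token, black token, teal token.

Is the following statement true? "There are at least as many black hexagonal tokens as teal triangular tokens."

|black hexagonal tokens| = 1.
|teal triangular tokens| = 1.
The claim requires 1 ≥ 1, which holds.

True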